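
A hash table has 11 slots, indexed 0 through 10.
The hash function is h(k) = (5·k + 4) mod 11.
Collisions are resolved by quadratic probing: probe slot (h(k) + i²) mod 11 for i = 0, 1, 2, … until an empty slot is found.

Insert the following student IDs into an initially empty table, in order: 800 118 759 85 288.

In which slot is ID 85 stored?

9

Insert 800: h=0, slot 0 empty → index 0.
Insert 118: h=0, slot 0 occupied → index 1.
Insert 759: h=4, slot 4 empty → index 4.
Insert 85: h=0, slots 0,1,4 occupied → index 9.
Insert 288: h=3, slot 3 empty → index 3.
Table: [800, 118, —, 288, 759, —, —, —, —, 85, —]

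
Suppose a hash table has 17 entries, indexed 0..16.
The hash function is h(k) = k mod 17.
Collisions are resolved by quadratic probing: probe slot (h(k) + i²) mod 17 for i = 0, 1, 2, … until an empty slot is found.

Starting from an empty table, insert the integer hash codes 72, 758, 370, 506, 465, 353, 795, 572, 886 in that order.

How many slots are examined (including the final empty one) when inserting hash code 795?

4

72 hashes to 4; slot 4 is free -> place at 4.
758 hashes to 10; slot 10 is free -> place at 10.
370 hashes to 13; slot 13 is free -> place at 13.
506 hashes to 13; 13 taken -> place at 14.
465 hashes to 6; slot 6 is free -> place at 6.
353 hashes to 13; 13,14 taken -> place at 0.
795 hashes to 13; 13,14,0 taken -> place at 5.
572 hashes to 11; slot 11 is free -> place at 11.
886 hashes to 2; slot 2 is free -> place at 2.
Table: [353, _, 886, _, 72, 795, 465, _, _, _, 758, 572, _, 370, 506, _, _]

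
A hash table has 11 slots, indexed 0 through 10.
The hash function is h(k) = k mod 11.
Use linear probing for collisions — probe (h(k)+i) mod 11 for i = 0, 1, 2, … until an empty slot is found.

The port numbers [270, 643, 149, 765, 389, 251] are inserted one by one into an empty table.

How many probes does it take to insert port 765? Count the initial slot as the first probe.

3

Insert 270: h=6, slot 6 empty -> index 6.
Insert 643: h=5, slot 5 empty -> index 5.
Insert 149: h=6, slot 6 occupied -> index 7.
Insert 765: h=6, slots 6,7 occupied -> index 8.
Insert 389: h=4, slot 4 empty -> index 4.
Insert 251: h=9, slot 9 empty -> index 9.
Table: [∅, ∅, ∅, ∅, 389, 643, 270, 149, 765, 251, ∅]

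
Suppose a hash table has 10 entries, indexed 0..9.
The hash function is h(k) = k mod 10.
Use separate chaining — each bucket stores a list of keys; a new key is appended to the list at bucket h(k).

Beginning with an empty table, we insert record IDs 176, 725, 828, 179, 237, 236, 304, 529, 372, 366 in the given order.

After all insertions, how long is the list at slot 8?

Insert 176: h=6, bucket 6 empty -> new chain.
Insert 725: h=5, bucket 5 empty -> new chain.
Insert 828: h=8, bucket 8 empty -> new chain.
Insert 179: h=9, bucket 9 empty -> new chain.
Insert 237: h=7, bucket 7 empty -> new chain.
Insert 236: h=6, bucket 6 nonempty -> append to chain.
Insert 304: h=4, bucket 4 empty -> new chain.
Insert 529: h=9, bucket 9 nonempty -> append to chain.
Insert 372: h=2, bucket 2 empty -> new chain.
Insert 366: h=6, bucket 6 nonempty -> append to chain.
Final buckets:
0: —
1: —
2: 372
3: —
4: 304
5: 725
6: 176 -> 236 -> 366
7: 237
8: 828
9: 179 -> 529

1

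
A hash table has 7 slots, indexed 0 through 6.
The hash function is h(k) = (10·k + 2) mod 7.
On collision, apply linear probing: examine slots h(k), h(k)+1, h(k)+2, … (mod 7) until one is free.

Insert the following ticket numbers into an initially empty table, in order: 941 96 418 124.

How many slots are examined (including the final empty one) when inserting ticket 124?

941 hashes to 4; slot 4 is free -> place at 4.
96 hashes to 3; slot 3 is free -> place at 3.
418 hashes to 3; 3,4 taken -> place at 5.
124 hashes to 3; 3,4,5 taken -> place at 6.
Table: [-, -, -, 96, 941, 418, 124]

4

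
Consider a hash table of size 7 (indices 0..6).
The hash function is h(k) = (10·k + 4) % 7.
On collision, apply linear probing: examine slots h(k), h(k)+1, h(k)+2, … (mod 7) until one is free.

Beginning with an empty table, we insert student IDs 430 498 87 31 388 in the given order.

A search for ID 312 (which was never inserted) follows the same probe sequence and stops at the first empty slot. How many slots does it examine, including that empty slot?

Insert 430: h=6, slot 6 empty -> index 6.
Insert 498: h=0, slot 0 empty -> index 0.
Insert 87: h=6, slots 6,0 occupied -> index 1.
Insert 31: h=6, slots 6,0,1 occupied -> index 2.
Insert 388: h=6, slots 6,0,1,2 occupied -> index 3.
Table: [498, 87, 31, 388, ∅, ∅, 430]
Lookup 312: h=2, probe 2,3,4 → slot 4 empty, not found.

3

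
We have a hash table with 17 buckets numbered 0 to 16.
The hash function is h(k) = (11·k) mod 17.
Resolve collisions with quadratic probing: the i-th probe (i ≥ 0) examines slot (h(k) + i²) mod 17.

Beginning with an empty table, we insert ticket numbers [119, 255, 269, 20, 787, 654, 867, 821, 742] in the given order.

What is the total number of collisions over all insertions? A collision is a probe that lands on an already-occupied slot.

119 hashes to 0; slot 0 is free => place at 0.
255 hashes to 0; 0 taken => place at 1.
269 hashes to 1; 1 taken => place at 2.
20 hashes to 16; slot 16 is free => place at 16.
787 hashes to 4; slot 4 is free => place at 4.
654 hashes to 3; slot 3 is free => place at 3.
867 hashes to 0; 0,1,4 taken => place at 9.
821 hashes to 4; 4 taken => place at 5.
742 hashes to 2; 2,3 taken => place at 6.
Table: [119, 255, 269, 654, 787, 821, 742, -, -, 867, -, -, -, -, -, -, 20]

8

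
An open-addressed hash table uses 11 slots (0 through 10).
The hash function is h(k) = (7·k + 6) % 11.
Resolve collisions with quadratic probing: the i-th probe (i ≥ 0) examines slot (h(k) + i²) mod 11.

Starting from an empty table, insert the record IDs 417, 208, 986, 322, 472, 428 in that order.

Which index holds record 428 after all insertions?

8

417 hashes to 10; slot 10 is free -> place at 10.
208 hashes to 10; 10 taken -> place at 0.
986 hashes to 0; 0 taken -> place at 1.
322 hashes to 5; slot 5 is free -> place at 5.
472 hashes to 10; 10,0 taken -> place at 3.
428 hashes to 10; 10,0,3 taken -> place at 8.
Table: [208, 986, —, 472, —, 322, —, —, 428, —, 417]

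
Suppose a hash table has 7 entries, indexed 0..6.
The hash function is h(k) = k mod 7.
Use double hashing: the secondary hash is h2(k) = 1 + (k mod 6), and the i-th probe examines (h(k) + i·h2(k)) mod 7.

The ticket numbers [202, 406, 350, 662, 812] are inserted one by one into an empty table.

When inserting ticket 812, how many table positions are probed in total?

4

Insert 202: h=6, slot 6 empty => index 6.
Insert 406: h=0, slot 0 empty => index 0.
Insert 350: h=0, h2=3, slot 0 occupied => index 3.
Insert 662: h=4, slot 4 empty => index 4.
Insert 812: h=0, h2=3, slots 0,3,6 occupied => index 2.
Table: [406, —, 812, 350, 662, —, 202]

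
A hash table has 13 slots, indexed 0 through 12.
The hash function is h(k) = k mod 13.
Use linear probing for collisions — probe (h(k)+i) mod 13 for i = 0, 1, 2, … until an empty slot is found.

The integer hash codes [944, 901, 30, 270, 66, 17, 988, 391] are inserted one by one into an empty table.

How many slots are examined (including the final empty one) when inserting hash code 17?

3

944: h=8 -> slot 8
901: h=4 -> slot 4
30: h=4, probe 4,5 -> slot 5
270: h=10 -> slot 10
66: h=1 -> slot 1
17: h=4, probe 4,5,6 -> slot 6
988: h=0 -> slot 0
391: h=1, probe 1,2 -> slot 2
Table: [988, 66, 391, -, 901, 30, 17, -, 944, -, 270, -, -]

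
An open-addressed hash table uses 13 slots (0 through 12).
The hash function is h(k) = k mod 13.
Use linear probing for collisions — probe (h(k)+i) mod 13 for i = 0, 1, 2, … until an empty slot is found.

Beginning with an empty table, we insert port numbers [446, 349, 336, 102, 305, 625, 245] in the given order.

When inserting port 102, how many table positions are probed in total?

446 hashes to 4; slot 4 is free => place at 4.
349 hashes to 11; slot 11 is free => place at 11.
336 hashes to 11; 11 taken => place at 12.
102 hashes to 11; 11,12 taken => place at 0.
305 hashes to 6; slot 6 is free => place at 6.
625 hashes to 1; slot 1 is free => place at 1.
245 hashes to 11; 11,12,0,1 taken => place at 2.
Table: [102, 625, 245, _, 446, _, 305, _, _, _, _, 349, 336]

3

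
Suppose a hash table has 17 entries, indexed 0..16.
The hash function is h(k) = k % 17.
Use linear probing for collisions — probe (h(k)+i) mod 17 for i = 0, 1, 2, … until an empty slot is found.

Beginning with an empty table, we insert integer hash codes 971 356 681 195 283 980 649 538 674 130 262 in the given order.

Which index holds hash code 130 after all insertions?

971 hashes to 2; slot 2 is free -> place at 2.
356 hashes to 16; slot 16 is free -> place at 16.
681 hashes to 1; slot 1 is free -> place at 1.
195 hashes to 8; slot 8 is free -> place at 8.
283 hashes to 11; slot 11 is free -> place at 11.
980 hashes to 11; 11 taken -> place at 12.
649 hashes to 3; slot 3 is free -> place at 3.
538 hashes to 11; 11,12 taken -> place at 13.
674 hashes to 11; 11,12,13 taken -> place at 14.
130 hashes to 11; 11,12,13,14 taken -> place at 15.
262 hashes to 7; slot 7 is free -> place at 7.
Table: [—, 681, 971, 649, —, —, —, 262, 195, —, —, 283, 980, 538, 674, 130, 356]

15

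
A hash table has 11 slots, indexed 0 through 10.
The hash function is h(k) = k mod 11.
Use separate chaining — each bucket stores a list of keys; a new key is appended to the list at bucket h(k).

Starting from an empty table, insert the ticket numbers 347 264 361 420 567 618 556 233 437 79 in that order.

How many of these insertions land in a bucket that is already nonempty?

5

347 → bucket 6
264 → bucket 0
361 → bucket 9
420 → bucket 2
567 → bucket 6 (collision)
618 → bucket 2 (collision)
556 → bucket 6 (collision)
233 → bucket 2 (collision)
437 → bucket 8
79 → bucket 2 (collision)
Final buckets:
0: 264
1: _
2: 420 -> 618 -> 233 -> 79
3: _
4: _
5: _
6: 347 -> 567 -> 556
7: _
8: 437
9: 361
10: _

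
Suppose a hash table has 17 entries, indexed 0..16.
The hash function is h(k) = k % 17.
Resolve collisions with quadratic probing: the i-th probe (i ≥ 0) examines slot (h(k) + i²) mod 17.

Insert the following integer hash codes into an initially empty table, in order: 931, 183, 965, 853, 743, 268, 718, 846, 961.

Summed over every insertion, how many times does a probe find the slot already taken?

Insert 931: h=13, slot 13 empty -> index 13.
Insert 183: h=13, slot 13 occupied -> index 14.
Insert 965: h=13, slots 13,14 occupied -> index 0.
Insert 853: h=3, slot 3 empty -> index 3.
Insert 743: h=12, slot 12 empty -> index 12.
Insert 268: h=13, slots 13,14,0 occupied -> index 5.
Insert 718: h=4, slot 4 empty -> index 4.
Insert 846: h=13, slots 13,14,0,5,12,4 occupied -> index 15.
Insert 961: h=9, slot 9 empty -> index 9.
Table: [965, ., ., 853, 718, 268, ., ., ., 961, ., ., 743, 931, 183, 846, .]

12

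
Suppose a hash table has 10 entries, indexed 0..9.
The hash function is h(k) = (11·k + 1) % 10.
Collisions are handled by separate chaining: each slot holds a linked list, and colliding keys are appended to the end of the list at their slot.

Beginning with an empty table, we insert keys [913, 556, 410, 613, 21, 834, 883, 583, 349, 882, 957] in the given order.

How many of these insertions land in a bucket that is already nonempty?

3

Insert 913: h=4, bucket 4 empty -> new chain.
Insert 556: h=7, bucket 7 empty -> new chain.
Insert 410: h=1, bucket 1 empty -> new chain.
Insert 613: h=4, bucket 4 nonempty -> append to chain.
Insert 21: h=2, bucket 2 empty -> new chain.
Insert 834: h=5, bucket 5 empty -> new chain.
Insert 883: h=4, bucket 4 nonempty -> append to chain.
Insert 583: h=4, bucket 4 nonempty -> append to chain.
Insert 349: h=0, bucket 0 empty -> new chain.
Insert 882: h=3, bucket 3 empty -> new chain.
Insert 957: h=8, bucket 8 empty -> new chain.
Final buckets:
0: 349
1: 410
2: 21
3: 882
4: 913 -> 613 -> 883 -> 583
5: 834
6: ∅
7: 556
8: 957
9: ∅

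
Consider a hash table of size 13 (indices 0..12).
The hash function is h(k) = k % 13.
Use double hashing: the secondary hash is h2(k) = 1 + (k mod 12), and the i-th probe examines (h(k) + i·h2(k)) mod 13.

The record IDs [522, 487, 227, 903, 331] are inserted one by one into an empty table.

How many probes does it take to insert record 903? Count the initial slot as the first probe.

2

522 hashes to 2; slot 2 is free -> place at 2.
487 hashes to 6; slot 6 is free -> place at 6.
227 hashes to 6, h2=12; 6 taken -> place at 5.
903 hashes to 6, h2=4; 6 taken -> place at 10.
331 hashes to 6, h2=8; 6 taken -> place at 1.
Table: [—, 331, 522, —, —, 227, 487, —, —, —, 903, —, —]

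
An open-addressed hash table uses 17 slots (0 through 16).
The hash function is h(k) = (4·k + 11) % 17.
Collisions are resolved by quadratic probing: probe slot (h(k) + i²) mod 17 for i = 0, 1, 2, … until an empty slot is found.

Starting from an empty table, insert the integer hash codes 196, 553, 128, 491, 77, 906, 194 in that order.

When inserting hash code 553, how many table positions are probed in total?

196: h=13 → slot 13
553: h=13, probe 13,14 → slot 14
128: h=13, probe 13,14,0 → slot 0
491: h=3 → slot 3
77: h=13, probe 13,14,0,5 → slot 5
906: h=14, probe 14,15 → slot 15
194: h=5, probe 5,6 → slot 6
Table: [128, ., ., 491, ., 77, 194, ., ., ., ., ., ., 196, 553, 906, .]

2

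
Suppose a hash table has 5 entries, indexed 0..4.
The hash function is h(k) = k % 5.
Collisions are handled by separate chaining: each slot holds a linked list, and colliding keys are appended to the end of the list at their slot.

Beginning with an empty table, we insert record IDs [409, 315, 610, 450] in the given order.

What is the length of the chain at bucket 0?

409 → bucket 4
315 → bucket 0
610 → bucket 0 (collision)
450 → bucket 0 (collision)
Final buckets:
0: 315 -> 610 -> 450
1: —
2: —
3: —
4: 409

3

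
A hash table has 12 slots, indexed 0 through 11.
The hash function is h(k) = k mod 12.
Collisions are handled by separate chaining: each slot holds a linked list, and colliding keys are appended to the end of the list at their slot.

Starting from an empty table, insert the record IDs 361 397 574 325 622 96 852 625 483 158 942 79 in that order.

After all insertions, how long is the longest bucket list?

4

Insert 361: h=1, bucket 1 empty -> new chain.
Insert 397: h=1, bucket 1 nonempty -> append to chain.
Insert 574: h=10, bucket 10 empty -> new chain.
Insert 325: h=1, bucket 1 nonempty -> append to chain.
Insert 622: h=10, bucket 10 nonempty -> append to chain.
Insert 96: h=0, bucket 0 empty -> new chain.
Insert 852: h=0, bucket 0 nonempty -> append to chain.
Insert 625: h=1, bucket 1 nonempty -> append to chain.
Insert 483: h=3, bucket 3 empty -> new chain.
Insert 158: h=2, bucket 2 empty -> new chain.
Insert 942: h=6, bucket 6 empty -> new chain.
Insert 79: h=7, bucket 7 empty -> new chain.
Final buckets:
0: 96 -> 852
1: 361 -> 397 -> 325 -> 625
2: 158
3: 483
4: ∅
5: ∅
6: 942
7: 79
8: ∅
9: ∅
10: 574 -> 622
11: ∅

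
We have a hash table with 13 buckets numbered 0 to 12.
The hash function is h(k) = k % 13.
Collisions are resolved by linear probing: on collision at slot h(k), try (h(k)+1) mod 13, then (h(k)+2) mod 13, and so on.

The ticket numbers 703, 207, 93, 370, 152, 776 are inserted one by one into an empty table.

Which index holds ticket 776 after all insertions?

703: h=1 -> slot 1
207: h=12 -> slot 12
93: h=2 -> slot 2
370: h=6 -> slot 6
152: h=9 -> slot 9
776: h=9, probe 9,10 -> slot 10
Table: [—, 703, 93, —, —, —, 370, —, —, 152, 776, —, 207]

10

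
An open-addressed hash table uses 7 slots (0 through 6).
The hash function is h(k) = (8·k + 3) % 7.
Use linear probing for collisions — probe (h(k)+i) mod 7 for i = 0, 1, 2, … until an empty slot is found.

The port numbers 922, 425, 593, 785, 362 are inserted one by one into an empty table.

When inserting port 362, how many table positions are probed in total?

5

922 hashes to 1; slot 1 is free -> place at 1.
425 hashes to 1; 1 taken -> place at 2.
593 hashes to 1; 1,2 taken -> place at 3.
785 hashes to 4; slot 4 is free -> place at 4.
362 hashes to 1; 1,2,3,4 taken -> place at 5.
Table: [—, 922, 425, 593, 785, 362, —]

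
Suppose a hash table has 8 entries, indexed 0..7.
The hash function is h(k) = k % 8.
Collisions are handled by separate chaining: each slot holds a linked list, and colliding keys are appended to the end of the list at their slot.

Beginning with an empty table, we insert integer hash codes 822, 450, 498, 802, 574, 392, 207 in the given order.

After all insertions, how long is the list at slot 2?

822 -> bucket 6
450 -> bucket 2
498 -> bucket 2 (collision)
802 -> bucket 2 (collision)
574 -> bucket 6 (collision)
392 -> bucket 0
207 -> bucket 7
Final buckets:
0: 392
1: -
2: 450 -> 498 -> 802
3: -
4: -
5: -
6: 822 -> 574
7: 207

3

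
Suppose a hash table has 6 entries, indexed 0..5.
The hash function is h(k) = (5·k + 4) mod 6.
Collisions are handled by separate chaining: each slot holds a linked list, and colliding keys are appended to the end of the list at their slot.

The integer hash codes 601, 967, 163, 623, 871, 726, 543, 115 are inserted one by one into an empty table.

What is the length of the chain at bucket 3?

5

Insert 601: h=3, bucket 3 empty → new chain.
Insert 967: h=3, bucket 3 nonempty → append to chain.
Insert 163: h=3, bucket 3 nonempty → append to chain.
Insert 623: h=5, bucket 5 empty → new chain.
Insert 871: h=3, bucket 3 nonempty → append to chain.
Insert 726: h=4, bucket 4 empty → new chain.
Insert 543: h=1, bucket 1 empty → new chain.
Insert 115: h=3, bucket 3 nonempty → append to chain.
Final buckets:
0: .
1: 543
2: .
3: 601 -> 967 -> 163 -> 871 -> 115
4: 726
5: 623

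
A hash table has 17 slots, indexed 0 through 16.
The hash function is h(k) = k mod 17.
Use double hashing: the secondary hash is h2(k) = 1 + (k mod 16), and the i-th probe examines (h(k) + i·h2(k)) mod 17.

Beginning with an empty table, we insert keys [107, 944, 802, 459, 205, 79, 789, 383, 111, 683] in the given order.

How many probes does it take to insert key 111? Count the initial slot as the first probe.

107: h=5 -> slot 5
944: h=9 -> slot 9
802: h=3 -> slot 3
459: h=0 -> slot 0
205: h=1 -> slot 1
79: h=11 -> slot 11
789: h=7 -> slot 7
383: h=9, h2=16, probe 9,8 -> slot 8
111: h=9, h2=16, probe 9,8,7,6 -> slot 6
683: h=3, h2=12, probe 3,15 -> slot 15
Table: [459, 205, —, 802, —, 107, 111, 789, 383, 944, —, 79, —, —, —, 683, —]

4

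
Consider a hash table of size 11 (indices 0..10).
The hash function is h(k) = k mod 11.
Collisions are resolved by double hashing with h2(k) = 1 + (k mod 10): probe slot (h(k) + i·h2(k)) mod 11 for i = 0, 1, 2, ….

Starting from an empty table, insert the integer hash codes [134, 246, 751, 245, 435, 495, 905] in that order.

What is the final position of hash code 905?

10

Insert 134: h=2, slot 2 empty → index 2.
Insert 246: h=4, slot 4 empty → index 4.
Insert 751: h=3, slot 3 empty → index 3.
Insert 245: h=3, h2=6, slot 3 occupied → index 9.
Insert 435: h=6, slot 6 empty → index 6.
Insert 495: h=0, slot 0 empty → index 0.
Insert 905: h=3, h2=6, slots 3,9,4 occupied → index 10.
Table: [495, -, 134, 751, 246, -, 435, -, -, 245, 905]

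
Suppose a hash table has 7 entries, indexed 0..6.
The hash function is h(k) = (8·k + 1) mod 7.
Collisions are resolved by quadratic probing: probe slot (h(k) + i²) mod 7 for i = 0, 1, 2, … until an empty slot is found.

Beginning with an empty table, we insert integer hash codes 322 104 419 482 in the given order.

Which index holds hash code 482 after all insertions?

2

322 hashes to 1; slot 1 is free -> place at 1.
104 hashes to 0; slot 0 is free -> place at 0.
419 hashes to 0; 0,1 taken -> place at 4.
482 hashes to 0; 0,1,4 taken -> place at 2.
Table: [104, 322, 482, ., 419, ., .]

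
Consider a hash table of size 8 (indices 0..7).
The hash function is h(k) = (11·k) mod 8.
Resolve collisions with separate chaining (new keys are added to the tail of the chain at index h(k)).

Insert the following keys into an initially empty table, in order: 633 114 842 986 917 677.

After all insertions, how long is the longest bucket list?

Insert 633: h=3, bucket 3 empty -> new chain.
Insert 114: h=6, bucket 6 empty -> new chain.
Insert 842: h=6, bucket 6 nonempty -> append to chain.
Insert 986: h=6, bucket 6 nonempty -> append to chain.
Insert 917: h=7, bucket 7 empty -> new chain.
Insert 677: h=7, bucket 7 nonempty -> append to chain.
Final buckets:
0: —
1: —
2: —
3: 633
4: —
5: —
6: 114 -> 842 -> 986
7: 917 -> 677

3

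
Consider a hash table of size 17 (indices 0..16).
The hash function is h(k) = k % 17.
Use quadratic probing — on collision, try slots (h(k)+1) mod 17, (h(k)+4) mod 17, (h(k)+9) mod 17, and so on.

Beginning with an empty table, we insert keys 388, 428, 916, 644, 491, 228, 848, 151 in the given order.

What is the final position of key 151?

Insert 388: h=14, slot 14 empty => index 14.
Insert 428: h=3, slot 3 empty => index 3.
Insert 916: h=15, slot 15 empty => index 15.
Insert 644: h=15, slot 15 occupied => index 16.
Insert 491: h=15, slots 15,16 occupied => index 2.
Insert 228: h=7, slot 7 empty => index 7.
Insert 848: h=15, slots 15,16,2,7,14 occupied => index 6.
Insert 151: h=15, slots 15,16,2,7,14,6 occupied => index 0.
Table: [151, —, 491, 428, —, —, 848, 228, —, —, —, —, —, —, 388, 916, 644]

0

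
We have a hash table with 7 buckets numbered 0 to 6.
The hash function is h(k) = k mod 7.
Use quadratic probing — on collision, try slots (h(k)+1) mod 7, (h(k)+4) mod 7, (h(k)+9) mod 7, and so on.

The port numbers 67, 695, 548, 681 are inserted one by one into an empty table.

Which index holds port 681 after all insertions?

Insert 67: h=4, slot 4 empty -> index 4.
Insert 695: h=2, slot 2 empty -> index 2.
Insert 548: h=2, slot 2 occupied -> index 3.
Insert 681: h=2, slots 2,3 occupied -> index 6.
Table: [-, -, 695, 548, 67, -, 681]

6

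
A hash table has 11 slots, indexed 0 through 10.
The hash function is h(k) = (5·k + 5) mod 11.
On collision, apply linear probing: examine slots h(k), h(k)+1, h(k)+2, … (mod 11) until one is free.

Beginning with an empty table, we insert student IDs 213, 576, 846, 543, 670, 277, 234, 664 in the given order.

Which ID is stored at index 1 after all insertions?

Insert 213: h=3, slot 3 empty → index 3.
Insert 576: h=3, slot 3 occupied → index 4.
Insert 846: h=0, slot 0 empty → index 0.
Insert 543: h=3, slots 3,4 occupied → index 5.
Insert 670: h=0, slot 0 occupied → index 1.
Insert 277: h=4, slots 4,5 occupied → index 6.
Insert 234: h=9, slot 9 empty → index 9.
Insert 664: h=3, slots 3,4,5,6 occupied → index 7.
Table: [846, 670, ∅, 213, 576, 543, 277, 664, ∅, 234, ∅]

670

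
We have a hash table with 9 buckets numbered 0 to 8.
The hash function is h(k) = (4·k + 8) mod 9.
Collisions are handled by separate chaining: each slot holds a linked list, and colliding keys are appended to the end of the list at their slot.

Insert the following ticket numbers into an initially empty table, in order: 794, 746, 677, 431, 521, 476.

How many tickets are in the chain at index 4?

794 → bucket 7
746 → bucket 4
677 → bucket 7 (collision)
431 → bucket 4 (collision)
521 → bucket 4 (collision)
476 → bucket 4 (collision)
Final buckets:
0: -
1: -
2: -
3: -
4: 746 -> 431 -> 521 -> 476
5: -
6: -
7: 794 -> 677
8: -

4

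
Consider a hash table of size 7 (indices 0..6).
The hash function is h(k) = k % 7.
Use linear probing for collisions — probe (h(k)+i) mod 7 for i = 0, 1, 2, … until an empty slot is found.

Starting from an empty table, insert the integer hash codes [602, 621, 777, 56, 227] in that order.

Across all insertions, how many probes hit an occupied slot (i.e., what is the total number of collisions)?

3

602 hashes to 0; slot 0 is free → place at 0.
621 hashes to 5; slot 5 is free → place at 5.
777 hashes to 0; 0 taken → place at 1.
56 hashes to 0; 0,1 taken → place at 2.
227 hashes to 3; slot 3 is free → place at 3.
Table: [602, 777, 56, 227, ∅, 621, ∅]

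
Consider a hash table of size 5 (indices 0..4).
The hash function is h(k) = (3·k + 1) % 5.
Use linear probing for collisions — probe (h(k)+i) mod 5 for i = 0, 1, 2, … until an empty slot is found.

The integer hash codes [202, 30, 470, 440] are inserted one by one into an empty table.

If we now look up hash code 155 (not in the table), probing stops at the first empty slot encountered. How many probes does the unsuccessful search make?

Insert 202: h=2, slot 2 empty -> index 2.
Insert 30: h=1, slot 1 empty -> index 1.
Insert 470: h=1, slots 1,2 occupied -> index 3.
Insert 440: h=1, slots 1,2,3 occupied -> index 4.
Table: [_, 30, 202, 470, 440]
Lookup 155: h=1, probe 1,2,3,4,0 → slot 0 empty, not found.

5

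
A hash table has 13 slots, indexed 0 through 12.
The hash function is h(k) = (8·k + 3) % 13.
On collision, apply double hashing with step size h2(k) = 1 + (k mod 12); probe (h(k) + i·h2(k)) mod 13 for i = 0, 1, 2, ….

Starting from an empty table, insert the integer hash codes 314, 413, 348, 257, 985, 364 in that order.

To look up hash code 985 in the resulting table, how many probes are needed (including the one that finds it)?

3

Insert 314: h=6, slot 6 empty -> index 6.
Insert 413: h=5, slot 5 empty -> index 5.
Insert 348: h=5, h2=1, slots 5,6 occupied -> index 7.
Insert 257: h=5, h2=6, slot 5 occupied -> index 11.
Insert 985: h=5, h2=2, slots 5,7 occupied -> index 9.
Insert 364: h=3, slot 3 empty -> index 3.
Table: [., ., ., 364, ., 413, 314, 348, ., 985, ., 257, .]
Lookup 985: h=5, h2=2, probe 5,7,9 → found at 9.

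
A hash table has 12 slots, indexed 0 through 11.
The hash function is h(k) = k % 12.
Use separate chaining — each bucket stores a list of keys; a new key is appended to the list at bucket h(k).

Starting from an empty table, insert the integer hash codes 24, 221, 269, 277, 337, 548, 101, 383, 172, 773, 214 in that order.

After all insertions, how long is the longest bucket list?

4

Insert 24: h=0, bucket 0 empty -> new chain.
Insert 221: h=5, bucket 5 empty -> new chain.
Insert 269: h=5, bucket 5 nonempty -> append to chain.
Insert 277: h=1, bucket 1 empty -> new chain.
Insert 337: h=1, bucket 1 nonempty -> append to chain.
Insert 548: h=8, bucket 8 empty -> new chain.
Insert 101: h=5, bucket 5 nonempty -> append to chain.
Insert 383: h=11, bucket 11 empty -> new chain.
Insert 172: h=4, bucket 4 empty -> new chain.
Insert 773: h=5, bucket 5 nonempty -> append to chain.
Insert 214: h=10, bucket 10 empty -> new chain.
Final buckets:
0: 24
1: 277 -> 337
2: —
3: —
4: 172
5: 221 -> 269 -> 101 -> 773
6: —
7: —
8: 548
9: —
10: 214
11: 383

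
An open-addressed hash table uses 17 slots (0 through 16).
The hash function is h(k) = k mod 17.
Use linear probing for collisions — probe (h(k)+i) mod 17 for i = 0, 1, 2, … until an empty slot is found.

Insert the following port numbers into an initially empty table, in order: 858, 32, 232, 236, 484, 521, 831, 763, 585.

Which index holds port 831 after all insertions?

0

Insert 858: h=8, slot 8 empty -> index 8.
Insert 32: h=15, slot 15 empty -> index 15.
Insert 232: h=11, slot 11 empty -> index 11.
Insert 236: h=15, slot 15 occupied -> index 16.
Insert 484: h=8, slot 8 occupied -> index 9.
Insert 521: h=11, slot 11 occupied -> index 12.
Insert 831: h=15, slots 15,16 occupied -> index 0.
Insert 763: h=15, slots 15,16,0 occupied -> index 1.
Insert 585: h=7, slot 7 empty -> index 7.
Table: [831, 763, ∅, ∅, ∅, ∅, ∅, 585, 858, 484, ∅, 232, 521, ∅, ∅, 32, 236]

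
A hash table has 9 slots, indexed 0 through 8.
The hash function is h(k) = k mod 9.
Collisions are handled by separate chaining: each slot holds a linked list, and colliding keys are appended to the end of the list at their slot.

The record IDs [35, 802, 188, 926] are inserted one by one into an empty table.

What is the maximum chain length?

Insert 35: h=8, bucket 8 empty → new chain.
Insert 802: h=1, bucket 1 empty → new chain.
Insert 188: h=8, bucket 8 nonempty → append to chain.
Insert 926: h=8, bucket 8 nonempty → append to chain.
Final buckets:
0: _
1: 802
2: _
3: _
4: _
5: _
6: _
7: _
8: 35 -> 188 -> 926

3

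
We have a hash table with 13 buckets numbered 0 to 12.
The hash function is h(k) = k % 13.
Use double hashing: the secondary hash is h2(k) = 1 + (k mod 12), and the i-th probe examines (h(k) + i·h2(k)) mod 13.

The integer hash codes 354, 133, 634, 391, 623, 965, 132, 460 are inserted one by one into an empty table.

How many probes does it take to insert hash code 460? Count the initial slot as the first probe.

4

354: h=3 → slot 3
133: h=3, h2=2, probe 3,5 → slot 5
634: h=10 → slot 10
391: h=1 → slot 1
623: h=12 → slot 12
965: h=3, h2=6, probe 3,9 → slot 9
132: h=2 → slot 2
460: h=5, h2=5, probe 5,10,2,7 → slot 7
Table: [., 391, 132, 354, ., 133, ., 460, ., 965, 634, ., 623]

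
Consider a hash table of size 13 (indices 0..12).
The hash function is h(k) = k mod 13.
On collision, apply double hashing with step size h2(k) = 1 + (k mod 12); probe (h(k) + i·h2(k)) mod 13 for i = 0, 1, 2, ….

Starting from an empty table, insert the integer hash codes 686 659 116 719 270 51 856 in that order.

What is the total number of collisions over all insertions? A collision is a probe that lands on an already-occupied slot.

5

686 hashes to 10; slot 10 is free => place at 10.
659 hashes to 9; slot 9 is free => place at 9.
116 hashes to 12; slot 12 is free => place at 12.
719 hashes to 4; slot 4 is free => place at 4.
270 hashes to 10, h2=7; 10,4 taken => place at 11.
51 hashes to 12, h2=4; 12 taken => place at 3.
856 hashes to 11, h2=5; 11,3 taken => place at 8.
Table: [—, —, —, 51, 719, —, —, —, 856, 659, 686, 270, 116]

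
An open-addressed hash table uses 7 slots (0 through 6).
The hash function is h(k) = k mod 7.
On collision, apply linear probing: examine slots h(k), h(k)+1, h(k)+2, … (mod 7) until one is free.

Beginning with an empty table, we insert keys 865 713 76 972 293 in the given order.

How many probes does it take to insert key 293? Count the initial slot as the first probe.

4

865: h=4 => slot 4
713: h=6 => slot 6
76: h=6, probe 6,0 => slot 0
972: h=6, probe 6,0,1 => slot 1
293: h=6, probe 6,0,1,2 => slot 2
Table: [76, 972, 293, —, 865, —, 713]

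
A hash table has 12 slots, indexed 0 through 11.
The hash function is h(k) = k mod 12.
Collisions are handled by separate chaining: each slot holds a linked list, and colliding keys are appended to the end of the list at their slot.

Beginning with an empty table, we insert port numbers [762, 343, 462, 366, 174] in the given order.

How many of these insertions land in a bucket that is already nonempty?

762 → bucket 6
343 → bucket 7
462 → bucket 6 (collision)
366 → bucket 6 (collision)
174 → bucket 6 (collision)
Final buckets:
0: _
1: _
2: _
3: _
4: _
5: _
6: 762 -> 462 -> 366 -> 174
7: 343
8: _
9: _
10: _
11: _

3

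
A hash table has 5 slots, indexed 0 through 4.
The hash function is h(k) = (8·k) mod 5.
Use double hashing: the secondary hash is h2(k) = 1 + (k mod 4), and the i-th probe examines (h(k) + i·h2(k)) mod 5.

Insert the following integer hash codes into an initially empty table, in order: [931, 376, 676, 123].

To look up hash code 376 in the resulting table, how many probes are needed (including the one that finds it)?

931 hashes to 3; slot 3 is free -> place at 3.
376 hashes to 3, h2=1; 3 taken -> place at 4.
676 hashes to 3, h2=1; 3,4 taken -> place at 0.
123 hashes to 4, h2=4; 4,3 taken -> place at 2.
Table: [676, ., 123, 931, 376]
Lookup 376: h=3, h2=1, probe 3,4 → found at 4.

2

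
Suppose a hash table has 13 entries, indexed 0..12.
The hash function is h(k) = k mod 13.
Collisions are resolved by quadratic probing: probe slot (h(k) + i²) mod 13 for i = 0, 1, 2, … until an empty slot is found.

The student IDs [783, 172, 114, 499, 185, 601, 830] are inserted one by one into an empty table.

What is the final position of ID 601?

783: h=3 → slot 3
172: h=3, probe 3,4 → slot 4
114: h=10 → slot 10
499: h=5 → slot 5
185: h=3, probe 3,4,7 → slot 7
601: h=3, probe 3,4,7,12 → slot 12
830: h=11 → slot 11
Table: [-, -, -, 783, 172, 499, -, 185, -, -, 114, 830, 601]

12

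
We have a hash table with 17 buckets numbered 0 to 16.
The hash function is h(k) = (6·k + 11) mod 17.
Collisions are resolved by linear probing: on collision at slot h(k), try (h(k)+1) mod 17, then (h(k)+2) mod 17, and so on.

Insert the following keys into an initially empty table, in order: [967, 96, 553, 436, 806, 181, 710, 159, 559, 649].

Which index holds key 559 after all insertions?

967 hashes to 16; slot 16 is free → place at 16.
96 hashes to 9; slot 9 is free → place at 9.
553 hashes to 14; slot 14 is free → place at 14.
436 hashes to 9; 9 taken → place at 10.
806 hashes to 2; slot 2 is free → place at 2.
181 hashes to 9; 9,10 taken → place at 11.
710 hashes to 4; slot 4 is free → place at 4.
159 hashes to 13; slot 13 is free → place at 13.
559 hashes to 16; 16 taken → place at 0.
649 hashes to 12; slot 12 is free → place at 12.
Table: [559, —, 806, —, 710, —, —, —, —, 96, 436, 181, 649, 159, 553, —, 967]

0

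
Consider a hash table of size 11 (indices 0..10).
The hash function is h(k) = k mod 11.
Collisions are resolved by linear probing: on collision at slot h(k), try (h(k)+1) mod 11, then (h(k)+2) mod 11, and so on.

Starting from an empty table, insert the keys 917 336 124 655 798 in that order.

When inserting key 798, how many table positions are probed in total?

917 hashes to 4; slot 4 is free -> place at 4.
336 hashes to 6; slot 6 is free -> place at 6.
124 hashes to 3; slot 3 is free -> place at 3.
655 hashes to 6; 6 taken -> place at 7.
798 hashes to 6; 6,7 taken -> place at 8.
Table: [∅, ∅, ∅, 124, 917, ∅, 336, 655, 798, ∅, ∅]

3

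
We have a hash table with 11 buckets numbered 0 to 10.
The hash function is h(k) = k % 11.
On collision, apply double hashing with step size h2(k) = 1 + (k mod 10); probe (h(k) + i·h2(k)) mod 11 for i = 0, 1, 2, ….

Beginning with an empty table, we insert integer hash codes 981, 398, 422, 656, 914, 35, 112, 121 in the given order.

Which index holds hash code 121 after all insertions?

981: h=2 => slot 2
398: h=2, h2=9, probe 2,0 => slot 0
422: h=4 => slot 4
656: h=7 => slot 7
914: h=1 => slot 1
35: h=2, h2=6, probe 2,8 => slot 8
112: h=2, h2=3, probe 2,5 => slot 5
121: h=0, h2=2, probe 0,2,4,6 => slot 6
Table: [398, 914, 981, _, 422, 112, 121, 656, 35, _, _]

6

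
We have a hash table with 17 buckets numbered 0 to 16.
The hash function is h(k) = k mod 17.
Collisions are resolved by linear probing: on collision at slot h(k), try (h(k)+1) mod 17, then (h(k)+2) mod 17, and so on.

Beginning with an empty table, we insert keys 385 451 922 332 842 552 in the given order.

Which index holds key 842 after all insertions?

Insert 385: h=11, slot 11 empty -> index 11.
Insert 451: h=9, slot 9 empty -> index 9.
Insert 922: h=4, slot 4 empty -> index 4.
Insert 332: h=9, slot 9 occupied -> index 10.
Insert 842: h=9, slots 9,10,11 occupied -> index 12.
Insert 552: h=8, slot 8 empty -> index 8.
Table: [-, -, -, -, 922, -, -, -, 552, 451, 332, 385, 842, -, -, -, -]

12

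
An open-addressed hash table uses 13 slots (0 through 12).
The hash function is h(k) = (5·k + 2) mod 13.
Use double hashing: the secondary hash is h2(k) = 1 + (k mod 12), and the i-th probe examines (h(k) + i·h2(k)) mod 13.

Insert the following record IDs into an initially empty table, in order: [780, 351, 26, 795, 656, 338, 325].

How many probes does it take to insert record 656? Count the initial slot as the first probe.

780 hashes to 2; slot 2 is free => place at 2.
351 hashes to 2, h2=4; 2 taken => place at 6.
26 hashes to 2, h2=3; 2 taken => place at 5.
795 hashes to 12; slot 12 is free => place at 12.
656 hashes to 6, h2=9; 6,2 taken => place at 11.
338 hashes to 2, h2=3; 2,5 taken => place at 8.
325 hashes to 2, h2=2; 2 taken => place at 4.
Table: [_, _, 780, _, 325, 26, 351, _, 338, _, _, 656, 795]

3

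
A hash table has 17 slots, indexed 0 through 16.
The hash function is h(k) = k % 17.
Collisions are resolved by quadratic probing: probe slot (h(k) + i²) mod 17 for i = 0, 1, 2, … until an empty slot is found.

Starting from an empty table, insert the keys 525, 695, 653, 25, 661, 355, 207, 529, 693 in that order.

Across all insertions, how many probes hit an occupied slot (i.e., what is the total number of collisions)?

9

Insert 525: h=15, slot 15 empty → index 15.
Insert 695: h=15, slot 15 occupied → index 16.
Insert 653: h=7, slot 7 empty → index 7.
Insert 25: h=8, slot 8 empty → index 8.
Insert 661: h=15, slots 15,16 occupied → index 2.
Insert 355: h=15, slots 15,16,2,7 occupied → index 14.
Insert 207: h=3, slot 3 empty → index 3.
Insert 529: h=2, slots 2,3 occupied → index 6.
Insert 693: h=13, slot 13 empty → index 13.
Table: [., ., 661, 207, ., ., 529, 653, 25, ., ., ., ., 693, 355, 525, 695]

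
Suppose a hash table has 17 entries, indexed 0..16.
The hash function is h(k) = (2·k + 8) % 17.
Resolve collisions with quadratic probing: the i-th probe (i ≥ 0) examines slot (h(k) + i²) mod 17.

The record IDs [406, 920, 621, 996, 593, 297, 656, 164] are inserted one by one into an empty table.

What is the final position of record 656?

15

Insert 406: h=4, slot 4 empty => index 4.
Insert 920: h=12, slot 12 empty => index 12.
Insert 621: h=9, slot 9 empty => index 9.
Insert 996: h=11, slot 11 empty => index 11.
Insert 593: h=4, slot 4 occupied => index 5.
Insert 297: h=7, slot 7 empty => index 7.
Insert 656: h=11, slots 11,12 occupied => index 15.
Insert 164: h=13, slot 13 empty => index 13.
Table: [_, _, _, _, 406, 593, _, 297, _, 621, _, 996, 920, 164, _, 656, _]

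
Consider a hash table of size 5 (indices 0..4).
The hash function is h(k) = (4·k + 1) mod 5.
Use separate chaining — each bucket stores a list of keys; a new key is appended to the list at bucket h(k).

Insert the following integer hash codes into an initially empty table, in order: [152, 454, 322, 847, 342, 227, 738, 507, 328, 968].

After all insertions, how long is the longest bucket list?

152 → bucket 4
454 → bucket 2
322 → bucket 4 (collision)
847 → bucket 4 (collision)
342 → bucket 4 (collision)
227 → bucket 4 (collision)
738 → bucket 3
507 → bucket 4 (collision)
328 → bucket 3 (collision)
968 → bucket 3 (collision)
Final buckets:
0: _
1: _
2: 454
3: 738 -> 328 -> 968
4: 152 -> 322 -> 847 -> 342 -> 227 -> 507

6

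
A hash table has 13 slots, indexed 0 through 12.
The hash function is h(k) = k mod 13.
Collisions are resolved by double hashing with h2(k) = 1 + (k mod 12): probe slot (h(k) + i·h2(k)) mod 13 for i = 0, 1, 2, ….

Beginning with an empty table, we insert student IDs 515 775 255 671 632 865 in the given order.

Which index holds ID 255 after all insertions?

Insert 515: h=8, slot 8 empty → index 8.
Insert 775: h=8, h2=8, slot 8 occupied → index 3.
Insert 255: h=8, h2=4, slot 8 occupied → index 12.
Insert 671: h=8, h2=12, slot 8 occupied → index 7.
Insert 632: h=8, h2=9, slot 8 occupied → index 4.
Insert 865: h=7, h2=2, slot 7 occupied → index 9.
Table: [∅, ∅, ∅, 775, 632, ∅, ∅, 671, 515, 865, ∅, ∅, 255]

12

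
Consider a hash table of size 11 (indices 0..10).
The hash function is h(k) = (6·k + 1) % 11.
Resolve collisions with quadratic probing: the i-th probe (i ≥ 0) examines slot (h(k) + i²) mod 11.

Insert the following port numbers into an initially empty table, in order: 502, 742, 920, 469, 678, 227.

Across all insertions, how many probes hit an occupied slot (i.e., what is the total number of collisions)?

10

502: h=10 → slot 10
742: h=9 → slot 9
920: h=10, probe 10,0 → slot 0
469: h=10, probe 10,0,3 → slot 3
678: h=10, probe 10,0,3,8 → slot 8
227: h=10, probe 10,0,3,8,4 → slot 4
Table: [920, —, —, 469, 227, —, —, —, 678, 742, 502]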